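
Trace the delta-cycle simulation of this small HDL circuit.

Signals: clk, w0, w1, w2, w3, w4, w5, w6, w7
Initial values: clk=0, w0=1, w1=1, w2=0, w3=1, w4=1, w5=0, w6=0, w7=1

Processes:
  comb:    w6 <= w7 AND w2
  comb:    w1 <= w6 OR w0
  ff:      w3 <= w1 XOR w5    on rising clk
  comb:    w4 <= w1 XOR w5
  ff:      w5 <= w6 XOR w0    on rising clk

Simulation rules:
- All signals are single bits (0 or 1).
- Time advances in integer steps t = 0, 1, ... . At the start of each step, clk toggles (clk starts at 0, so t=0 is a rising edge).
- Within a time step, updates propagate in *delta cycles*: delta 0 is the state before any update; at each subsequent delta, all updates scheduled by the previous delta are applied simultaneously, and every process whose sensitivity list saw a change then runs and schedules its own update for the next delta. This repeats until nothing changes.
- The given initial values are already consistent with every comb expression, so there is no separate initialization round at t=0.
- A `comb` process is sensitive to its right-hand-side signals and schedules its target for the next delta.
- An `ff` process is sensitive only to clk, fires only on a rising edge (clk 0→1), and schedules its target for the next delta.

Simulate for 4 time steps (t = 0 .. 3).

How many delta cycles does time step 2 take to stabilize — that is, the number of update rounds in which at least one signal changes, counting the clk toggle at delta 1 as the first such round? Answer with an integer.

t=0 Δ0: w6=0 w2=0 w0=1 w1=1 w4=1 clk=0 w5=0 w7=1 w3=1
  Δ1: clk:0→1
  Δ2: w5:0→1
  Δ3: w4:1→0
  (3Δ to stable)
t=1 Δ0: w6=0 w2=0 w0=1 w1=1 w4=0 clk=1 w5=1 w7=1 w3=1
  Δ1: clk:1→0
  (1Δ to stable)
t=2 Δ0: w6=0 w2=0 w0=1 w1=1 w4=0 clk=0 w5=1 w7=1 w3=1
  Δ1: clk:0→1
  Δ2: w3:1→0
  (2Δ to stable)
t=3 Δ0: w6=0 w2=0 w0=1 w1=1 w4=0 clk=1 w5=1 w7=1 w3=0
  Δ1: clk:1→0
  (1Δ to stable)

2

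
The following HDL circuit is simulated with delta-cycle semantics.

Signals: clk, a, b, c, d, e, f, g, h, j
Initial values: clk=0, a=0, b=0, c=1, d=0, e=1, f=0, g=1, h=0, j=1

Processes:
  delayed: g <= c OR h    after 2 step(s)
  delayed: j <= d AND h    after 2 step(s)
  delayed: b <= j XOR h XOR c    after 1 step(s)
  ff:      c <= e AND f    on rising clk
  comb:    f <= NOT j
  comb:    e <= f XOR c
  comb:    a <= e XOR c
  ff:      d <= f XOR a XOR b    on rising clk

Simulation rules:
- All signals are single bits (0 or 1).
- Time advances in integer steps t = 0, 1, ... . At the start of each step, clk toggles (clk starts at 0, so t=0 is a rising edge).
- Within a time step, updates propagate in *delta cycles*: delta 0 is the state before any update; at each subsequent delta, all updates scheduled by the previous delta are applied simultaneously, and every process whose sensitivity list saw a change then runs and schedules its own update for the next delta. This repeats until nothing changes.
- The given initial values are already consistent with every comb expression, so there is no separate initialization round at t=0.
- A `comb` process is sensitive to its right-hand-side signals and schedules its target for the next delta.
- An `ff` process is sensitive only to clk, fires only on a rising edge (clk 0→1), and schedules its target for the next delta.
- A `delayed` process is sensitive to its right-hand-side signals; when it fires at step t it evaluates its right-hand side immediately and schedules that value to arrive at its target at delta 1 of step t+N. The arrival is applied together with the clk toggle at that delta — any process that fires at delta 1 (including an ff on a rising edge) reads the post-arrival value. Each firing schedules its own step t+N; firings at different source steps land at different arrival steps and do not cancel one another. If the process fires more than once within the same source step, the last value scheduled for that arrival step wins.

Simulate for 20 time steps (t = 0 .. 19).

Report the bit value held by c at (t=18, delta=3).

1

t0.Δ0 clk=0 d=0 e=1 j=1 g=1 h=0 c=1 a=0 f=0 b=0
t0.Δ1 clk=1 d=0 e=1 j=1 g=1 h=0 c=1 a=0 f=0 b=0
t0.Δ2 clk=1 d=0 e=1 j=1 g=1 h=0 c=0 a=0 f=0 b=0
t0.Δ3 clk=1 d=0 e=0 j=1 g=1 h=0 c=0 a=1 f=0 b=0
t0.Δ4 clk=1 d=0 e=0 j=1 g=1 h=0 c=0 a=0 f=0 b=0
t1.Δ0 clk=1 d=0 e=0 j=1 g=1 h=0 c=0 a=0 f=0 b=0
t1.Δ1 clk=0 d=0 e=0 j=1 g=1 h=0 c=0 a=0 f=0 b=1
t2.Δ0 clk=0 d=0 e=0 j=1 g=1 h=0 c=0 a=0 f=0 b=1
t2.Δ1 clk=1 d=0 e=0 j=1 g=0 h=0 c=0 a=0 f=0 b=1
t2.Δ2 clk=1 d=1 e=0 j=1 g=0 h=0 c=0 a=0 f=0 b=1
t3.Δ0 clk=1 d=1 e=0 j=1 g=0 h=0 c=0 a=0 f=0 b=1
t3.Δ1 clk=0 d=1 e=0 j=1 g=0 h=0 c=0 a=0 f=0 b=1
t4.Δ0 clk=0 d=1 e=0 j=1 g=0 h=0 c=0 a=0 f=0 b=1
t4.Δ1 clk=1 d=1 e=0 j=0 g=0 h=0 c=0 a=0 f=0 b=1
t4.Δ2 clk=1 d=1 e=0 j=0 g=0 h=0 c=0 a=0 f=1 b=1
t4.Δ3 clk=1 d=1 e=1 j=0 g=0 h=0 c=0 a=0 f=1 b=1
t4.Δ4 clk=1 d=1 e=1 j=0 g=0 h=0 c=0 a=1 f=1 b=1
t5.Δ0 clk=1 d=1 e=1 j=0 g=0 h=0 c=0 a=1 f=1 b=1
t5.Δ1 clk=0 d=1 e=1 j=0 g=0 h=0 c=0 a=1 f=1 b=0
t6.Δ0 clk=0 d=1 e=1 j=0 g=0 h=0 c=0 a=1 f=1 b=0
t6.Δ1 clk=1 d=1 e=1 j=0 g=0 h=0 c=0 a=1 f=1 b=0
t6.Δ2 clk=1 d=0 e=1 j=0 g=0 h=0 c=1 a=1 f=1 b=0
t6.Δ3 clk=1 d=0 e=0 j=0 g=0 h=0 c=1 a=0 f=1 b=0
t6.Δ4 clk=1 d=0 e=0 j=0 g=0 h=0 c=1 a=1 f=1 b=0
t7.Δ0 clk=1 d=0 e=0 j=0 g=0 h=0 c=1 a=1 f=1 b=0
t7.Δ1 clk=0 d=0 e=0 j=0 g=0 h=0 c=1 a=1 f=1 b=1
t8.Δ0 clk=0 d=0 e=0 j=0 g=0 h=0 c=1 a=1 f=1 b=1
t8.Δ1 clk=1 d=0 e=0 j=0 g=1 h=0 c=1 a=1 f=1 b=1
t8.Δ2 clk=1 d=1 e=0 j=0 g=1 h=0 c=0 a=1 f=1 b=1
t8.Δ3 clk=1 d=1 e=1 j=0 g=1 h=0 c=0 a=0 f=1 b=1
t8.Δ4 clk=1 d=1 e=1 j=0 g=1 h=0 c=0 a=1 f=1 b=1
t9.Δ0 clk=1 d=1 e=1 j=0 g=1 h=0 c=0 a=1 f=1 b=1
t9.Δ1 clk=0 d=1 e=1 j=0 g=1 h=0 c=0 a=1 f=1 b=0
t10.Δ0 clk=0 d=1 e=1 j=0 g=1 h=0 c=0 a=1 f=1 b=0
t10.Δ1 clk=1 d=1 e=1 j=0 g=0 h=0 c=0 a=1 f=1 b=0
t10.Δ2 clk=1 d=0 e=1 j=0 g=0 h=0 c=1 a=1 f=1 b=0
t10.Δ3 clk=1 d=0 e=0 j=0 g=0 h=0 c=1 a=0 f=1 b=0
t10.Δ4 clk=1 d=0 e=0 j=0 g=0 h=0 c=1 a=1 f=1 b=0
t11.Δ0 clk=1 d=0 e=0 j=0 g=0 h=0 c=1 a=1 f=1 b=0
t11.Δ1 clk=0 d=0 e=0 j=0 g=0 h=0 c=1 a=1 f=1 b=1
t12.Δ0 clk=0 d=0 e=0 j=0 g=0 h=0 c=1 a=1 f=1 b=1
t12.Δ1 clk=1 d=0 e=0 j=0 g=1 h=0 c=1 a=1 f=1 b=1
t12.Δ2 clk=1 d=1 e=0 j=0 g=1 h=0 c=0 a=1 f=1 b=1
t12.Δ3 clk=1 d=1 e=1 j=0 g=1 h=0 c=0 a=0 f=1 b=1
t12.Δ4 clk=1 d=1 e=1 j=0 g=1 h=0 c=0 a=1 f=1 b=1
t13.Δ0 clk=1 d=1 e=1 j=0 g=1 h=0 c=0 a=1 f=1 b=1
t13.Δ1 clk=0 d=1 e=1 j=0 g=1 h=0 c=0 a=1 f=1 b=0
t14.Δ0 clk=0 d=1 e=1 j=0 g=1 h=0 c=0 a=1 f=1 b=0
t14.Δ1 clk=1 d=1 e=1 j=0 g=0 h=0 c=0 a=1 f=1 b=0
t14.Δ2 clk=1 d=0 e=1 j=0 g=0 h=0 c=1 a=1 f=1 b=0
t14.Δ3 clk=1 d=0 e=0 j=0 g=0 h=0 c=1 a=0 f=1 b=0
t14.Δ4 clk=1 d=0 e=0 j=0 g=0 h=0 c=1 a=1 f=1 b=0
t15.Δ0 clk=1 d=0 e=0 j=0 g=0 h=0 c=1 a=1 f=1 b=0
t15.Δ1 clk=0 d=0 e=0 j=0 g=0 h=0 c=1 a=1 f=1 b=1
t16.Δ0 clk=0 d=0 e=0 j=0 g=0 h=0 c=1 a=1 f=1 b=1
t16.Δ1 clk=1 d=0 e=0 j=0 g=1 h=0 c=1 a=1 f=1 b=1
t16.Δ2 clk=1 d=1 e=0 j=0 g=1 h=0 c=0 a=1 f=1 b=1
t16.Δ3 clk=1 d=1 e=1 j=0 g=1 h=0 c=0 a=0 f=1 b=1
t16.Δ4 clk=1 d=1 e=1 j=0 g=1 h=0 c=0 a=1 f=1 b=1
t17.Δ0 clk=1 d=1 e=1 j=0 g=1 h=0 c=0 a=1 f=1 b=1
t17.Δ1 clk=0 d=1 e=1 j=0 g=1 h=0 c=0 a=1 f=1 b=0
t18.Δ0 clk=0 d=1 e=1 j=0 g=1 h=0 c=0 a=1 f=1 b=0
t18.Δ1 clk=1 d=1 e=1 j=0 g=0 h=0 c=0 a=1 f=1 b=0
t18.Δ2 clk=1 d=0 e=1 j=0 g=0 h=0 c=1 a=1 f=1 b=0
t18.Δ3 clk=1 d=0 e=0 j=0 g=0 h=0 c=1 a=0 f=1 b=0
t18.Δ4 clk=1 d=0 e=0 j=0 g=0 h=0 c=1 a=1 f=1 b=0
t19.Δ0 clk=1 d=0 e=0 j=0 g=0 h=0 c=1 a=1 f=1 b=0
t19.Δ1 clk=0 d=0 e=0 j=0 g=0 h=0 c=1 a=1 f=1 b=1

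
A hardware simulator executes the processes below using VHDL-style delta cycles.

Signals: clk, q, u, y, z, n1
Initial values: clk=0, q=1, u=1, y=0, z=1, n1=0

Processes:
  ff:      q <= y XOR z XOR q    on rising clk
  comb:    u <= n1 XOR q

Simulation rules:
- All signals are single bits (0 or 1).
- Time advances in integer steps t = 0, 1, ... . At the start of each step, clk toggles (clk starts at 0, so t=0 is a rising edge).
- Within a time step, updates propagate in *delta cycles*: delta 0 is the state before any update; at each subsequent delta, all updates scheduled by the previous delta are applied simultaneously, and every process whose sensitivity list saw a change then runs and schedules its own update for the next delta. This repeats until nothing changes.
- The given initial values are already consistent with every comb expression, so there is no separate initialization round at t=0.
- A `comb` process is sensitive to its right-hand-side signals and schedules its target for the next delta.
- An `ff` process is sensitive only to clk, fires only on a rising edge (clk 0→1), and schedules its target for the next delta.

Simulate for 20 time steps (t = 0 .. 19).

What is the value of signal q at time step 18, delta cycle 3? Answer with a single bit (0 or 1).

1

t=0 Δ0: clk=0 z=1 y=0 n1=0 u=1 q=1
  Δ1: clk:0→1
  Δ2: q:1→0
  Δ3: u:1→0
  (3Δ to stable)
t=1 Δ0: clk=1 z=1 y=0 n1=0 u=0 q=0
  Δ1: clk:1→0
  (1Δ to stable)
t=2 Δ0: clk=0 z=1 y=0 n1=0 u=0 q=0
  Δ1: clk:0→1
  Δ2: q:0→1
  Δ3: u:0→1
  (3Δ to stable)
t=3 Δ0: clk=1 z=1 y=0 n1=0 u=1 q=1
  Δ1: clk:1→0
  (1Δ to stable)
t=4 Δ0: clk=0 z=1 y=0 n1=0 u=1 q=1
  Δ1: clk:0→1
  Δ2: q:1→0
  Δ3: u:1→0
  (3Δ to stable)
t=5 Δ0: clk=1 z=1 y=0 n1=0 u=0 q=0
  Δ1: clk:1→0
  (1Δ to stable)
t=6 Δ0: clk=0 z=1 y=0 n1=0 u=0 q=0
  Δ1: clk:0→1
  Δ2: q:0→1
  Δ3: u:0→1
  (3Δ to stable)
t=7 Δ0: clk=1 z=1 y=0 n1=0 u=1 q=1
  Δ1: clk:1→0
  (1Δ to stable)
t=8 Δ0: clk=0 z=1 y=0 n1=0 u=1 q=1
  Δ1: clk:0→1
  Δ2: q:1→0
  Δ3: u:1→0
  (3Δ to stable)
t=9 Δ0: clk=1 z=1 y=0 n1=0 u=0 q=0
  Δ1: clk:1→0
  (1Δ to stable)
t=10 Δ0: clk=0 z=1 y=0 n1=0 u=0 q=0
  Δ1: clk:0→1
  Δ2: q:0→1
  Δ3: u:0→1
  (3Δ to stable)
t=11 Δ0: clk=1 z=1 y=0 n1=0 u=1 q=1
  Δ1: clk:1→0
  (1Δ to stable)
t=12 Δ0: clk=0 z=1 y=0 n1=0 u=1 q=1
  Δ1: clk:0→1
  Δ2: q:1→0
  Δ3: u:1→0
  (3Δ to stable)
t=13 Δ0: clk=1 z=1 y=0 n1=0 u=0 q=0
  Δ1: clk:1→0
  (1Δ to stable)
t=14 Δ0: clk=0 z=1 y=0 n1=0 u=0 q=0
  Δ1: clk:0→1
  Δ2: q:0→1
  Δ3: u:0→1
  (3Δ to stable)
t=15 Δ0: clk=1 z=1 y=0 n1=0 u=1 q=1
  Δ1: clk:1→0
  (1Δ to stable)
t=16 Δ0: clk=0 z=1 y=0 n1=0 u=1 q=1
  Δ1: clk:0→1
  Δ2: q:1→0
  Δ3: u:1→0
  (3Δ to stable)
t=17 Δ0: clk=1 z=1 y=0 n1=0 u=0 q=0
  Δ1: clk:1→0
  (1Δ to stable)
t=18 Δ0: clk=0 z=1 y=0 n1=0 u=0 q=0
  Δ1: clk:0→1
  Δ2: q:0→1
  Δ3: u:0→1
  (3Δ to stable)
t=19 Δ0: clk=1 z=1 y=0 n1=0 u=1 q=1
  Δ1: clk:1→0
  (1Δ to stable)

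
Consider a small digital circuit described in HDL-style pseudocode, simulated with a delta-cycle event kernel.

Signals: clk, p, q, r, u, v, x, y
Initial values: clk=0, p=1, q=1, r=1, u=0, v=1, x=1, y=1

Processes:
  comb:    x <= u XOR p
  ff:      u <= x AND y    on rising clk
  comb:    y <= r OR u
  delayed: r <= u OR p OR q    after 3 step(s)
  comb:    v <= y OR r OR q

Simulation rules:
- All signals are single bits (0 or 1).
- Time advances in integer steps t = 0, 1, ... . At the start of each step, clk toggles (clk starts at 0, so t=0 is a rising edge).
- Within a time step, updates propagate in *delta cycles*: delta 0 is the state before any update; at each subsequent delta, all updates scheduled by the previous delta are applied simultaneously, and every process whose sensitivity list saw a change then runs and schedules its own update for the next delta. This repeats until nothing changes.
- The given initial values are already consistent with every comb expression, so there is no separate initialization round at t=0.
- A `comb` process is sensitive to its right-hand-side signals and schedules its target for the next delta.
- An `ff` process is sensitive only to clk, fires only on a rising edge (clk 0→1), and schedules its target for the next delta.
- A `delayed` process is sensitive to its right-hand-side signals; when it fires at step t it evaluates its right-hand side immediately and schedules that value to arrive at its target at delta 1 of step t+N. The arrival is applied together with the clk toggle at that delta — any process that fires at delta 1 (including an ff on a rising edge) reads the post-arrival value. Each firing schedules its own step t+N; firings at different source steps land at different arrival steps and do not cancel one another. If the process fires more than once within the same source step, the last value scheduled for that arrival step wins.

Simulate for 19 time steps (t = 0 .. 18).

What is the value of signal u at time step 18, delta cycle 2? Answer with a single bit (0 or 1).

0

t=0 Δ0: r=1 v=1 x=1 p=1 q=1 y=1 u=0 clk=0
  Δ1: clk:0→1
  Δ2: u:0→1
  Δ3: x:1→0
  (3Δ to stable)
t=1 Δ0: r=1 v=1 x=0 p=1 q=1 y=1 u=1 clk=1
  Δ1: clk:1→0
  (1Δ to stable)
t=2 Δ0: r=1 v=1 x=0 p=1 q=1 y=1 u=1 clk=0
  Δ1: clk:0→1
  Δ2: u:1→0
  Δ3: x:0→1
  (3Δ to stable)
t=3 Δ0: r=1 v=1 x=1 p=1 q=1 y=1 u=0 clk=1
  Δ1: clk:1→0
  (1Δ to stable)
t=4 Δ0: r=1 v=1 x=1 p=1 q=1 y=1 u=0 clk=0
  Δ1: clk:0→1
  Δ2: u:0→1
  Δ3: x:1→0
  (3Δ to stable)
t=5 Δ0: r=1 v=1 x=0 p=1 q=1 y=1 u=1 clk=1
  Δ1: clk:1→0
  (1Δ to stable)
t=6 Δ0: r=1 v=1 x=0 p=1 q=1 y=1 u=1 clk=0
  Δ1: clk:0→1
  Δ2: u:1→0
  Δ3: x:0→1
  (3Δ to stable)
t=7 Δ0: r=1 v=1 x=1 p=1 q=1 y=1 u=0 clk=1
  Δ1: clk:1→0
  (1Δ to stable)
t=8 Δ0: r=1 v=1 x=1 p=1 q=1 y=1 u=0 clk=0
  Δ1: clk:0→1
  Δ2: u:0→1
  Δ3: x:1→0
  (3Δ to stable)
t=9 Δ0: r=1 v=1 x=0 p=1 q=1 y=1 u=1 clk=1
  Δ1: clk:1→0
  (1Δ to stable)
t=10 Δ0: r=1 v=1 x=0 p=1 q=1 y=1 u=1 clk=0
  Δ1: clk:0→1
  Δ2: u:1→0
  Δ3: x:0→1
  (3Δ to stable)
t=11 Δ0: r=1 v=1 x=1 p=1 q=1 y=1 u=0 clk=1
  Δ1: clk:1→0
  (1Δ to stable)
t=12 Δ0: r=1 v=1 x=1 p=1 q=1 y=1 u=0 clk=0
  Δ1: clk:0→1
  Δ2: u:0→1
  Δ3: x:1→0
  (3Δ to stable)
t=13 Δ0: r=1 v=1 x=0 p=1 q=1 y=1 u=1 clk=1
  Δ1: clk:1→0
  (1Δ to stable)
t=14 Δ0: r=1 v=1 x=0 p=1 q=1 y=1 u=1 clk=0
  Δ1: clk:0→1
  Δ2: u:1→0
  Δ3: x:0→1
  (3Δ to stable)
t=15 Δ0: r=1 v=1 x=1 p=1 q=1 y=1 u=0 clk=1
  Δ1: clk:1→0
  (1Δ to stable)
t=16 Δ0: r=1 v=1 x=1 p=1 q=1 y=1 u=0 clk=0
  Δ1: clk:0→1
  Δ2: u:0→1
  Δ3: x:1→0
  (3Δ to stable)
t=17 Δ0: r=1 v=1 x=0 p=1 q=1 y=1 u=1 clk=1
  Δ1: clk:1→0
  (1Δ to stable)
t=18 Δ0: r=1 v=1 x=0 p=1 q=1 y=1 u=1 clk=0
  Δ1: clk:0→1
  Δ2: u:1→0
  Δ3: x:0→1
  (3Δ to stable)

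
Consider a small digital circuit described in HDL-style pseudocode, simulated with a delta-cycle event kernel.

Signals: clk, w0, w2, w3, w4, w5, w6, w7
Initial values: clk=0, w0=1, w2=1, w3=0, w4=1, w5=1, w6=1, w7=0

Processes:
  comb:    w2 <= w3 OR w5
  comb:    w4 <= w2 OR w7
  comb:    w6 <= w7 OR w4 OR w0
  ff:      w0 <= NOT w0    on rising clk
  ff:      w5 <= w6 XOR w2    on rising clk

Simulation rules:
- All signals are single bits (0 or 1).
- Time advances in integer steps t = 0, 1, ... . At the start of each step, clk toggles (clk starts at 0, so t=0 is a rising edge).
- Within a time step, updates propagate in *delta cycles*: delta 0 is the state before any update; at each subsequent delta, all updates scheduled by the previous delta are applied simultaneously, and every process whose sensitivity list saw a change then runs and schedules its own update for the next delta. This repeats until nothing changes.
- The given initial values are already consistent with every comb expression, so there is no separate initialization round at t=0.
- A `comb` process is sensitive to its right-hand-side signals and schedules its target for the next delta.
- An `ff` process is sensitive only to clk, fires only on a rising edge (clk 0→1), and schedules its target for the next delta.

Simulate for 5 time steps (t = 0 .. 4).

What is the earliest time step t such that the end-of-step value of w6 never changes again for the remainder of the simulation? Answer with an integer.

t=0 Δ0: w5=1 clk=0 w0=1 w7=0 w4=1 w6=1 w3=0 w2=1
  Δ1: clk:0→1
  Δ2: w5:1→0, w0:1→0
  Δ3: w2:1→0
  Δ4: w4:1→0
  Δ5: w6:1→0
  (5Δ to stable)
t=1 Δ0: w5=0 clk=1 w0=0 w7=0 w4=0 w6=0 w3=0 w2=0
  Δ1: clk:1→0
  (1Δ to stable)
t=2 Δ0: w5=0 clk=0 w0=0 w7=0 w4=0 w6=0 w3=0 w2=0
  Δ1: clk:0→1
  Δ2: w0:0→1
  Δ3: w6:0→1
  (3Δ to stable)
t=3 Δ0: w5=0 clk=1 w0=1 w7=0 w4=0 w6=1 w3=0 w2=0
  Δ1: clk:1→0
  (1Δ to stable)
t=4 Δ0: w5=0 clk=0 w0=1 w7=0 w4=0 w6=1 w3=0 w2=0
  Δ1: clk:0→1
  Δ2: w5:0→1, w0:1→0
  Δ3: w6:1→0, w2:0→1
  Δ4: w4:0→1
  Δ5: w6:0→1
  (5Δ to stable)

2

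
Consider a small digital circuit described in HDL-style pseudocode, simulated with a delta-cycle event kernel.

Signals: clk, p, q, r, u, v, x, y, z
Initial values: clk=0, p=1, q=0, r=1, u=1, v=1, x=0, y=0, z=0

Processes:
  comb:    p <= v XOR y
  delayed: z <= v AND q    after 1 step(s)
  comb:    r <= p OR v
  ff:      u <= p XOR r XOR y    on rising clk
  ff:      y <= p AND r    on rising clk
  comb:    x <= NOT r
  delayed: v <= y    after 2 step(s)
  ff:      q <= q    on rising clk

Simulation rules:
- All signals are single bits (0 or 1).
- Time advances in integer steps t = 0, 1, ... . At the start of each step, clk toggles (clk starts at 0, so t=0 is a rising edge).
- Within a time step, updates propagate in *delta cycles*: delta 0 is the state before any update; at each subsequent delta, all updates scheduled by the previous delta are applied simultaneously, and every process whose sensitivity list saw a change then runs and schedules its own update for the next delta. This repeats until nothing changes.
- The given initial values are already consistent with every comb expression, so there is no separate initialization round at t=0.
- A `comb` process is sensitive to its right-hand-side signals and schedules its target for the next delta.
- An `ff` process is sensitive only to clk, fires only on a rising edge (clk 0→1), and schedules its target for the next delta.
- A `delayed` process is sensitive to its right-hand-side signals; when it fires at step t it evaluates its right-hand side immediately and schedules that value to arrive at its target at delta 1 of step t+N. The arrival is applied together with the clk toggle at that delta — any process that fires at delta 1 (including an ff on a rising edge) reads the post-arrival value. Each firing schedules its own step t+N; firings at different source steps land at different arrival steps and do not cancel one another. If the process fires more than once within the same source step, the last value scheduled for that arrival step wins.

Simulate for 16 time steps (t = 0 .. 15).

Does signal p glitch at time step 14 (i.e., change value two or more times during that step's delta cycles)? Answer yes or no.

no

t0.Δ0 v=1 x=0 clk=0 q=0 u=1 y=0 z=0 p=1 r=1
t0.Δ1 v=1 x=0 clk=1 q=0 u=1 y=0 z=0 p=1 r=1
t0.Δ2 v=1 x=0 clk=1 q=0 u=0 y=1 z=0 p=1 r=1
t0.Δ3 v=1 x=0 clk=1 q=0 u=0 y=1 z=0 p=0 r=1
t1.Δ0 v=1 x=0 clk=1 q=0 u=0 y=1 z=0 p=0 r=1
t1.Δ1 v=1 x=0 clk=0 q=0 u=0 y=1 z=0 p=0 r=1
t2.Δ0 v=1 x=0 clk=0 q=0 u=0 y=1 z=0 p=0 r=1
t2.Δ1 v=1 x=0 clk=1 q=0 u=0 y=1 z=0 p=0 r=1
t2.Δ2 v=1 x=0 clk=1 q=0 u=0 y=0 z=0 p=0 r=1
t2.Δ3 v=1 x=0 clk=1 q=0 u=0 y=0 z=0 p=1 r=1
t3.Δ0 v=1 x=0 clk=1 q=0 u=0 y=0 z=0 p=1 r=1
t3.Δ1 v=1 x=0 clk=0 q=0 u=0 y=0 z=0 p=1 r=1
t4.Δ0 v=1 x=0 clk=0 q=0 u=0 y=0 z=0 p=1 r=1
t4.Δ1 v=0 x=0 clk=1 q=0 u=0 y=0 z=0 p=1 r=1
t4.Δ2 v=0 x=0 clk=1 q=0 u=0 y=1 z=0 p=0 r=1
t4.Δ3 v=0 x=0 clk=1 q=0 u=0 y=1 z=0 p=1 r=0
t4.Δ4 v=0 x=1 clk=1 q=0 u=0 y=1 z=0 p=1 r=1
t4.Δ5 v=0 x=0 clk=1 q=0 u=0 y=1 z=0 p=1 r=1
t5.Δ0 v=0 x=0 clk=1 q=0 u=0 y=1 z=0 p=1 r=1
t5.Δ1 v=0 x=0 clk=0 q=0 u=0 y=1 z=0 p=1 r=1
t6.Δ0 v=0 x=0 clk=0 q=0 u=0 y=1 z=0 p=1 r=1
t6.Δ1 v=1 x=0 clk=1 q=0 u=0 y=1 z=0 p=1 r=1
t6.Δ2 v=1 x=0 clk=1 q=0 u=1 y=1 z=0 p=0 r=1
t7.Δ0 v=1 x=0 clk=1 q=0 u=1 y=1 z=0 p=0 r=1
t7.Δ1 v=1 x=0 clk=0 q=0 u=1 y=1 z=0 p=0 r=1
t8.Δ0 v=1 x=0 clk=0 q=0 u=1 y=1 z=0 p=0 r=1
t8.Δ1 v=1 x=0 clk=1 q=0 u=1 y=1 z=0 p=0 r=1
t8.Δ2 v=1 x=0 clk=1 q=0 u=0 y=0 z=0 p=0 r=1
t8.Δ3 v=1 x=0 clk=1 q=0 u=0 y=0 z=0 p=1 r=1
t9.Δ0 v=1 x=0 clk=1 q=0 u=0 y=0 z=0 p=1 r=1
t9.Δ1 v=1 x=0 clk=0 q=0 u=0 y=0 z=0 p=1 r=1
t10.Δ0 v=1 x=0 clk=0 q=0 u=0 y=0 z=0 p=1 r=1
t10.Δ1 v=0 x=0 clk=1 q=0 u=0 y=0 z=0 p=1 r=1
t10.Δ2 v=0 x=0 clk=1 q=0 u=0 y=1 z=0 p=0 r=1
t10.Δ3 v=0 x=0 clk=1 q=0 u=0 y=1 z=0 p=1 r=0
t10.Δ4 v=0 x=1 clk=1 q=0 u=0 y=1 z=0 p=1 r=1
t10.Δ5 v=0 x=0 clk=1 q=0 u=0 y=1 z=0 p=1 r=1
t11.Δ0 v=0 x=0 clk=1 q=0 u=0 y=1 z=0 p=1 r=1
t11.Δ1 v=0 x=0 clk=0 q=0 u=0 y=1 z=0 p=1 r=1
t12.Δ0 v=0 x=0 clk=0 q=0 u=0 y=1 z=0 p=1 r=1
t12.Δ1 v=1 x=0 clk=1 q=0 u=0 y=1 z=0 p=1 r=1
t12.Δ2 v=1 x=0 clk=1 q=0 u=1 y=1 z=0 p=0 r=1
t13.Δ0 v=1 x=0 clk=1 q=0 u=1 y=1 z=0 p=0 r=1
t13.Δ1 v=1 x=0 clk=0 q=0 u=1 y=1 z=0 p=0 r=1
t14.Δ0 v=1 x=0 clk=0 q=0 u=1 y=1 z=0 p=0 r=1
t14.Δ1 v=1 x=0 clk=1 q=0 u=1 y=1 z=0 p=0 r=1
t14.Δ2 v=1 x=0 clk=1 q=0 u=0 y=0 z=0 p=0 r=1
t14.Δ3 v=1 x=0 clk=1 q=0 u=0 y=0 z=0 p=1 r=1
t15.Δ0 v=1 x=0 clk=1 q=0 u=0 y=0 z=0 p=1 r=1
t15.Δ1 v=1 x=0 clk=0 q=0 u=0 y=0 z=0 p=1 r=1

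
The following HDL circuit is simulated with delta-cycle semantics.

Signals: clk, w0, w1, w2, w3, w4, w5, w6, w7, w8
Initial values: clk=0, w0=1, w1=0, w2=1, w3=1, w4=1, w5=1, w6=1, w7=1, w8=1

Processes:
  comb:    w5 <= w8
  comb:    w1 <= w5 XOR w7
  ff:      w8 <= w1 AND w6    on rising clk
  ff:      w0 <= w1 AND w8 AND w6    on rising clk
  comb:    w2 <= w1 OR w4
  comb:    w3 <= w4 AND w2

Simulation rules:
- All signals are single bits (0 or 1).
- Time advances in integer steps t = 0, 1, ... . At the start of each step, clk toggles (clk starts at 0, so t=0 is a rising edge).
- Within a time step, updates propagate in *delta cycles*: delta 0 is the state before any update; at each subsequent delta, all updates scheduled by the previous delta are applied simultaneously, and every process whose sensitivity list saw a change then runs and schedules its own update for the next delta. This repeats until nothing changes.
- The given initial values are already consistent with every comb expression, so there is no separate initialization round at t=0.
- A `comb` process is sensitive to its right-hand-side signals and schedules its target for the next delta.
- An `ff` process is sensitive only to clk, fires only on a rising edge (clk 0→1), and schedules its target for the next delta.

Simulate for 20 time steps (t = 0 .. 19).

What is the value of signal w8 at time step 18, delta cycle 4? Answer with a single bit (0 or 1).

1

[bits: w7,w4,clk,w1,w5,w8,w0,w2,w6,w3]
t=0: Δ0=1100111111 Δ1=1110111111 Δ2=1110100111 Δ3=1110000111 Δ4=1111000111 | 4Δ
t=1: Δ0=1111000111 Δ1=1101000111 | 1Δ
t=2: Δ0=1101000111 Δ1=1111000111 Δ2=1111010111 Δ3=1111110111 Δ4=1110110111 | 4Δ
t=3: Δ0=1110110111 Δ1=1100110111 | 1Δ
t=4: Δ0=1100110111 Δ1=1110110111 Δ2=1110100111 Δ3=1110000111 Δ4=1111000111 | 4Δ
t=5: Δ0=1111000111 Δ1=1101000111 | 1Δ
t=6: Δ0=1101000111 Δ1=1111000111 Δ2=1111010111 Δ3=1111110111 Δ4=1110110111 | 4Δ
t=7: Δ0=1110110111 Δ1=1100110111 | 1Δ
t=8: Δ0=1100110111 Δ1=1110110111 Δ2=1110100111 Δ3=1110000111 Δ4=1111000111 | 4Δ
t=9: Δ0=1111000111 Δ1=1101000111 | 1Δ
t=10: Δ0=1101000111 Δ1=1111000111 Δ2=1111010111 Δ3=1111110111 Δ4=1110110111 | 4Δ
t=11: Δ0=1110110111 Δ1=1100110111 | 1Δ
t=12: Δ0=1100110111 Δ1=1110110111 Δ2=1110100111 Δ3=1110000111 Δ4=1111000111 | 4Δ
t=13: Δ0=1111000111 Δ1=1101000111 | 1Δ
t=14: Δ0=1101000111 Δ1=1111000111 Δ2=1111010111 Δ3=1111110111 Δ4=1110110111 | 4Δ
t=15: Δ0=1110110111 Δ1=1100110111 | 1Δ
t=16: Δ0=1100110111 Δ1=1110110111 Δ2=1110100111 Δ3=1110000111 Δ4=1111000111 | 4Δ
t=17: Δ0=1111000111 Δ1=1101000111 | 1Δ
t=18: Δ0=1101000111 Δ1=1111000111 Δ2=1111010111 Δ3=1111110111 Δ4=1110110111 | 4Δ
t=19: Δ0=1110110111 Δ1=1100110111 | 1Δ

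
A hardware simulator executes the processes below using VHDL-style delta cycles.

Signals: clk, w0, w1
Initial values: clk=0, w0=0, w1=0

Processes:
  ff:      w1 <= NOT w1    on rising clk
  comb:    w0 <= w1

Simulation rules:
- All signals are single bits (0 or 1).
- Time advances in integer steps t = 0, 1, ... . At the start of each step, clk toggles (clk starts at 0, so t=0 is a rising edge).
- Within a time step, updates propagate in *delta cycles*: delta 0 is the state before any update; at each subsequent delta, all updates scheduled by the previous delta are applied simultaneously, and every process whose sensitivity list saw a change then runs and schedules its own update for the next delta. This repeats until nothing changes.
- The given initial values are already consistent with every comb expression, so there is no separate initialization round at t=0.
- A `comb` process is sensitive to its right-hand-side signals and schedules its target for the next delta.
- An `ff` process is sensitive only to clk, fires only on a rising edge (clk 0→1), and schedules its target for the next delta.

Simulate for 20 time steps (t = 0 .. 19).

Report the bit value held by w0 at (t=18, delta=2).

t=0 Δ0: clk=0 w0=0 w1=0
  Δ1: clk:0→1
  Δ2: w1:0→1
  Δ3: w0:0→1
  (3Δ to stable)
t=1 Δ0: clk=1 w0=1 w1=1
  Δ1: clk:1→0
  (1Δ to stable)
t=2 Δ0: clk=0 w0=1 w1=1
  Δ1: clk:0→1
  Δ2: w1:1→0
  Δ3: w0:1→0
  (3Δ to stable)
t=3 Δ0: clk=1 w0=0 w1=0
  Δ1: clk:1→0
  (1Δ to stable)
t=4 Δ0: clk=0 w0=0 w1=0
  Δ1: clk:0→1
  Δ2: w1:0→1
  Δ3: w0:0→1
  (3Δ to stable)
t=5 Δ0: clk=1 w0=1 w1=1
  Δ1: clk:1→0
  (1Δ to stable)
t=6 Δ0: clk=0 w0=1 w1=1
  Δ1: clk:0→1
  Δ2: w1:1→0
  Δ3: w0:1→0
  (3Δ to stable)
t=7 Δ0: clk=1 w0=0 w1=0
  Δ1: clk:1→0
  (1Δ to stable)
t=8 Δ0: clk=0 w0=0 w1=0
  Δ1: clk:0→1
  Δ2: w1:0→1
  Δ3: w0:0→1
  (3Δ to stable)
t=9 Δ0: clk=1 w0=1 w1=1
  Δ1: clk:1→0
  (1Δ to stable)
t=10 Δ0: clk=0 w0=1 w1=1
  Δ1: clk:0→1
  Δ2: w1:1→0
  Δ3: w0:1→0
  (3Δ to stable)
t=11 Δ0: clk=1 w0=0 w1=0
  Δ1: clk:1→0
  (1Δ to stable)
t=12 Δ0: clk=0 w0=0 w1=0
  Δ1: clk:0→1
  Δ2: w1:0→1
  Δ3: w0:0→1
  (3Δ to stable)
t=13 Δ0: clk=1 w0=1 w1=1
  Δ1: clk:1→0
  (1Δ to stable)
t=14 Δ0: clk=0 w0=1 w1=1
  Δ1: clk:0→1
  Δ2: w1:1→0
  Δ3: w0:1→0
  (3Δ to stable)
t=15 Δ0: clk=1 w0=0 w1=0
  Δ1: clk:1→0
  (1Δ to stable)
t=16 Δ0: clk=0 w0=0 w1=0
  Δ1: clk:0→1
  Δ2: w1:0→1
  Δ3: w0:0→1
  (3Δ to stable)
t=17 Δ0: clk=1 w0=1 w1=1
  Δ1: clk:1→0
  (1Δ to stable)
t=18 Δ0: clk=0 w0=1 w1=1
  Δ1: clk:0→1
  Δ2: w1:1→0
  Δ3: w0:1→0
  (3Δ to stable)
t=19 Δ0: clk=1 w0=0 w1=0
  Δ1: clk:1→0
  (1Δ to stable)

1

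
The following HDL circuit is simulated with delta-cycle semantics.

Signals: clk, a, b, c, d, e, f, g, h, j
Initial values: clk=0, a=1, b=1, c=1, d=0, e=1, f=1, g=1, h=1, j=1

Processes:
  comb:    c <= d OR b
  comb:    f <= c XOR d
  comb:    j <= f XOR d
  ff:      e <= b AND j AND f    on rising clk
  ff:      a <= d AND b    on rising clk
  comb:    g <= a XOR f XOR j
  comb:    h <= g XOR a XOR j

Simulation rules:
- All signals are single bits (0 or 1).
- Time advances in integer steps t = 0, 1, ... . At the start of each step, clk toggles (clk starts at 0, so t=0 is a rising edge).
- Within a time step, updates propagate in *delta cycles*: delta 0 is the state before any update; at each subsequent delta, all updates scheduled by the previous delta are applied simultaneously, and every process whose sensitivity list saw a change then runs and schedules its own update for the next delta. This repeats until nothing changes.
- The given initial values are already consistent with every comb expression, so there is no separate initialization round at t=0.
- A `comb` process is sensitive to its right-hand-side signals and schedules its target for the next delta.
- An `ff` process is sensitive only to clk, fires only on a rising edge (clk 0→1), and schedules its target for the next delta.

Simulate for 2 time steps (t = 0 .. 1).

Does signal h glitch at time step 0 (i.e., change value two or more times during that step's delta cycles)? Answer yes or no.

[bits: h,d,g,j,b,c,a,f,e,clk]
t=0: Δ0=1011111110 Δ1=1011111111 Δ2=1011110111 Δ3=0001110111 Δ4=1001110111 | 4Δ
t=1: Δ0=1001110111 Δ1=1001110110 | 1Δ

yes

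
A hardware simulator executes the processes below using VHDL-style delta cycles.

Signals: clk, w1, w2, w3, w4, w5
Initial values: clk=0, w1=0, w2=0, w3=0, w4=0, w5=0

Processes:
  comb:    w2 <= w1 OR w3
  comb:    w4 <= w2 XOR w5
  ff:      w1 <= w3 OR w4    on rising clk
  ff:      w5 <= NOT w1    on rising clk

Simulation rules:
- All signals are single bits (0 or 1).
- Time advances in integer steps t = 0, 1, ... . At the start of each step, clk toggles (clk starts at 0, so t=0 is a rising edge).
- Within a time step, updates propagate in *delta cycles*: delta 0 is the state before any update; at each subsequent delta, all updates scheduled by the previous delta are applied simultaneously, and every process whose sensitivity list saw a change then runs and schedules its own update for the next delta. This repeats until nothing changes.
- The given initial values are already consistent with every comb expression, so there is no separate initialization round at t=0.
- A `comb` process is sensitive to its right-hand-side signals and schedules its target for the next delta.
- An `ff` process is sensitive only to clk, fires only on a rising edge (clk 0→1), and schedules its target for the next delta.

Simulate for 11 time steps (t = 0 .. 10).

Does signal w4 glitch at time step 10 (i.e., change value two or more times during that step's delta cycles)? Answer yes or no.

t0.Δ0 w1=0 w2=0 w3=0 w5=0 clk=0 w4=0
t0.Δ1 w1=0 w2=0 w3=0 w5=0 clk=1 w4=0
t0.Δ2 w1=0 w2=0 w3=0 w5=1 clk=1 w4=0
t0.Δ3 w1=0 w2=0 w3=0 w5=1 clk=1 w4=1
t1.Δ0 w1=0 w2=0 w3=0 w5=1 clk=1 w4=1
t1.Δ1 w1=0 w2=0 w3=0 w5=1 clk=0 w4=1
t2.Δ0 w1=0 w2=0 w3=0 w5=1 clk=0 w4=1
t2.Δ1 w1=0 w2=0 w3=0 w5=1 clk=1 w4=1
t2.Δ2 w1=1 w2=0 w3=0 w5=1 clk=1 w4=1
t2.Δ3 w1=1 w2=1 w3=0 w5=1 clk=1 w4=1
t2.Δ4 w1=1 w2=1 w3=0 w5=1 clk=1 w4=0
t3.Δ0 w1=1 w2=1 w3=0 w5=1 clk=1 w4=0
t3.Δ1 w1=1 w2=1 w3=0 w5=1 clk=0 w4=0
t4.Δ0 w1=1 w2=1 w3=0 w5=1 clk=0 w4=0
t4.Δ1 w1=1 w2=1 w3=0 w5=1 clk=1 w4=0
t4.Δ2 w1=0 w2=1 w3=0 w5=0 clk=1 w4=0
t4.Δ3 w1=0 w2=0 w3=0 w5=0 clk=1 w4=1
t4.Δ4 w1=0 w2=0 w3=0 w5=0 clk=1 w4=0
t5.Δ0 w1=0 w2=0 w3=0 w5=0 clk=1 w4=0
t5.Δ1 w1=0 w2=0 w3=0 w5=0 clk=0 w4=0
t6.Δ0 w1=0 w2=0 w3=0 w5=0 clk=0 w4=0
t6.Δ1 w1=0 w2=0 w3=0 w5=0 clk=1 w4=0
t6.Δ2 w1=0 w2=0 w3=0 w5=1 clk=1 w4=0
t6.Δ3 w1=0 w2=0 w3=0 w5=1 clk=1 w4=1
t7.Δ0 w1=0 w2=0 w3=0 w5=1 clk=1 w4=1
t7.Δ1 w1=0 w2=0 w3=0 w5=1 clk=0 w4=1
t8.Δ0 w1=0 w2=0 w3=0 w5=1 clk=0 w4=1
t8.Δ1 w1=0 w2=0 w3=0 w5=1 clk=1 w4=1
t8.Δ2 w1=1 w2=0 w3=0 w5=1 clk=1 w4=1
t8.Δ3 w1=1 w2=1 w3=0 w5=1 clk=1 w4=1
t8.Δ4 w1=1 w2=1 w3=0 w5=1 clk=1 w4=0
t9.Δ0 w1=1 w2=1 w3=0 w5=1 clk=1 w4=0
t9.Δ1 w1=1 w2=1 w3=0 w5=1 clk=0 w4=0
t10.Δ0 w1=1 w2=1 w3=0 w5=1 clk=0 w4=0
t10.Δ1 w1=1 w2=1 w3=0 w5=1 clk=1 w4=0
t10.Δ2 w1=0 w2=1 w3=0 w5=0 clk=1 w4=0
t10.Δ3 w1=0 w2=0 w3=0 w5=0 clk=1 w4=1
t10.Δ4 w1=0 w2=0 w3=0 w5=0 clk=1 w4=0

yes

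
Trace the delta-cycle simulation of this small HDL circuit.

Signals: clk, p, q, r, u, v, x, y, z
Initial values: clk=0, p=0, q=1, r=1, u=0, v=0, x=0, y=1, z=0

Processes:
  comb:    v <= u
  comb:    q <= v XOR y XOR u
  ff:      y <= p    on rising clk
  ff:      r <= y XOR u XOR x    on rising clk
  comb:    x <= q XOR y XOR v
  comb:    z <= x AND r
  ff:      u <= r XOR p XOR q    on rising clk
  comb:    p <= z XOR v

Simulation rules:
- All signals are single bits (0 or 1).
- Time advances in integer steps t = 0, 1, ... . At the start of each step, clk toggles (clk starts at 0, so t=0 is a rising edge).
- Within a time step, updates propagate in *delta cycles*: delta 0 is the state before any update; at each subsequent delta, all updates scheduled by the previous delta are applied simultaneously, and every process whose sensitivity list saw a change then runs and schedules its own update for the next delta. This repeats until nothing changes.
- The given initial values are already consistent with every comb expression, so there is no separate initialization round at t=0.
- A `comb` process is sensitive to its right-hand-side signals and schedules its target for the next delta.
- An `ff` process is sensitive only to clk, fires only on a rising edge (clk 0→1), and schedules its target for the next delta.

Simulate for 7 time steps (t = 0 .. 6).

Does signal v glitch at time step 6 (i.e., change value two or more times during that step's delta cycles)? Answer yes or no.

[bits: u,y,r,q,p,v,clk,x,z]
t=0: Δ0=011100000 Δ1=011100100 Δ2=001100100 Δ3=001000110 Δ4=001000101 Δ5=001010100 Δ6=001000100 | 6Δ
t=1: Δ0=001000100 Δ1=001000000 | 1Δ
t=2: Δ0=001000000 Δ1=001000100 Δ2=100000100 Δ3=100101100 Δ4=100011100 Δ5=100011110 | 5Δ
t=3: Δ0=100011110 Δ1=100011010 | 1Δ
t=4: Δ0=100011010 Δ1=100011110 Δ2=110011110 Δ3=110111100 Δ4=110111110 | 4Δ
t=5: Δ0=110111110 Δ1=110111010 | 1Δ
t=6: Δ0=110111010 Δ1=110111110 Δ2=011111110 Δ3=011010111 Δ4=011110111 Δ5=011110101 Δ6=011110100 Δ7=011100100 | 7Δ

no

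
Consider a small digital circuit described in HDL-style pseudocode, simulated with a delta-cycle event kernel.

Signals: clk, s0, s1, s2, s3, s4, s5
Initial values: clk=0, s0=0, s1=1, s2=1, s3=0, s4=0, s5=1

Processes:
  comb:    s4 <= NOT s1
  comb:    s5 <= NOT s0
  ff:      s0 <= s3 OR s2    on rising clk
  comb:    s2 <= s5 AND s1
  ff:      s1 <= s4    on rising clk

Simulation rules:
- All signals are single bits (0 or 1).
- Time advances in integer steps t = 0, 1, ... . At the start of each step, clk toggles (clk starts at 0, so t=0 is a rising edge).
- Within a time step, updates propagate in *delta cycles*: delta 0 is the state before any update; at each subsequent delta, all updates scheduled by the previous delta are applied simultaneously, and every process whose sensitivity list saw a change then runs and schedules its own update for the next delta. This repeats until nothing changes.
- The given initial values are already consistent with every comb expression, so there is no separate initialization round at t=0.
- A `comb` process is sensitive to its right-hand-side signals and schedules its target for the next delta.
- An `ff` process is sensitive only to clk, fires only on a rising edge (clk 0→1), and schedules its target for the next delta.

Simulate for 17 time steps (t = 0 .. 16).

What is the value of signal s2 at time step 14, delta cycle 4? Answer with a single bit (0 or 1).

1

[bits: s5,s2,clk,s1,s3,s4,s0]
t=0: Δ0=1101000 Δ1=1111000 Δ2=1110001 Δ3=0010011 | 3Δ
t=1: Δ0=0010011 Δ1=0000011 | 1Δ
t=2: Δ0=0000011 Δ1=0010011 Δ2=0011010 Δ3=1011000 Δ4=1111000 | 4Δ
t=3: Δ0=1111000 Δ1=1101000 | 1Δ
t=4: Δ0=1101000 Δ1=1111000 Δ2=1110001 Δ3=0010011 | 3Δ
t=5: Δ0=0010011 Δ1=0000011 | 1Δ
t=6: Δ0=0000011 Δ1=0010011 Δ2=0011010 Δ3=1011000 Δ4=1111000 | 4Δ
t=7: Δ0=1111000 Δ1=1101000 | 1Δ
t=8: Δ0=1101000 Δ1=1111000 Δ2=1110001 Δ3=0010011 | 3Δ
t=9: Δ0=0010011 Δ1=0000011 | 1Δ
t=10: Δ0=0000011 Δ1=0010011 Δ2=0011010 Δ3=1011000 Δ4=1111000 | 4Δ
t=11: Δ0=1111000 Δ1=1101000 | 1Δ
t=12: Δ0=1101000 Δ1=1111000 Δ2=1110001 Δ3=0010011 | 3Δ
t=13: Δ0=0010011 Δ1=0000011 | 1Δ
t=14: Δ0=0000011 Δ1=0010011 Δ2=0011010 Δ3=1011000 Δ4=1111000 | 4Δ
t=15: Δ0=1111000 Δ1=1101000 | 1Δ
t=16: Δ0=1101000 Δ1=1111000 Δ2=1110001 Δ3=0010011 | 3Δ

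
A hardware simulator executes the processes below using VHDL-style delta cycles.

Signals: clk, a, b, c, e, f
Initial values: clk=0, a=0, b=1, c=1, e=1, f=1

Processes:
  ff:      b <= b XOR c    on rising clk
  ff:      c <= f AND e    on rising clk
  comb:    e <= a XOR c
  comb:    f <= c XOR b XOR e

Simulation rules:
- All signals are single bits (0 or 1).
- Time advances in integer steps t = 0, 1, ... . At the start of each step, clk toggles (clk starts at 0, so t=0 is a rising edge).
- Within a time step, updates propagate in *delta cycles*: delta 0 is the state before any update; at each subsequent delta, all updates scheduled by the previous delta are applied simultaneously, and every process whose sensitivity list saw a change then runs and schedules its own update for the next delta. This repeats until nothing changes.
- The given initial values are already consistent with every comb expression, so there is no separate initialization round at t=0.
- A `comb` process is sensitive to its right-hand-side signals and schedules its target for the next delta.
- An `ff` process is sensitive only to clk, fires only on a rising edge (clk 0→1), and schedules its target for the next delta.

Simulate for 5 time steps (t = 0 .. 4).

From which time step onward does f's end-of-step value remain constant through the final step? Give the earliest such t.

2

[bits: f,e,a,clk,c,b]
t=0: Δ0=110011 Δ1=110111 Δ2=110110 Δ3=010110 | 3Δ
t=1: Δ0=010110 Δ1=010010 | 1Δ
t=2: Δ0=010010 Δ1=010110 Δ2=010101 Δ3=000101 Δ4=100101 | 4Δ
t=3: Δ0=100101 Δ1=100001 | 1Δ
t=4: Δ0=100001 Δ1=100101 | 1Δ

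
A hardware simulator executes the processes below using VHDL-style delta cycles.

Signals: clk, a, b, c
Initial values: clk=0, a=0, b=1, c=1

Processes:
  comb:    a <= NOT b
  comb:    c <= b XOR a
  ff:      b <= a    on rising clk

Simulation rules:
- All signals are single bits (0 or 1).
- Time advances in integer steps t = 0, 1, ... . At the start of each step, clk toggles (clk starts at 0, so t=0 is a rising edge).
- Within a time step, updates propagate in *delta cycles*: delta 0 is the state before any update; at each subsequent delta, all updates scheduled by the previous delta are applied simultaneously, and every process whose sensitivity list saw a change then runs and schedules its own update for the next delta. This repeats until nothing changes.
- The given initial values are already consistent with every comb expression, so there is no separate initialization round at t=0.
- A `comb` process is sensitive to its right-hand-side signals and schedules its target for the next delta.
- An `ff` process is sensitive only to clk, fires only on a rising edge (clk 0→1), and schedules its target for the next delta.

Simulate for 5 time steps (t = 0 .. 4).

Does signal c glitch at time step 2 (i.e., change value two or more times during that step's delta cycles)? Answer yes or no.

yes

t0.Δ0 b=1 clk=0 c=1 a=0
t0.Δ1 b=1 clk=1 c=1 a=0
t0.Δ2 b=0 clk=1 c=1 a=0
t0.Δ3 b=0 clk=1 c=0 a=1
t0.Δ4 b=0 clk=1 c=1 a=1
t1.Δ0 b=0 clk=1 c=1 a=1
t1.Δ1 b=0 clk=0 c=1 a=1
t2.Δ0 b=0 clk=0 c=1 a=1
t2.Δ1 b=0 clk=1 c=1 a=1
t2.Δ2 b=1 clk=1 c=1 a=1
t2.Δ3 b=1 clk=1 c=0 a=0
t2.Δ4 b=1 clk=1 c=1 a=0
t3.Δ0 b=1 clk=1 c=1 a=0
t3.Δ1 b=1 clk=0 c=1 a=0
t4.Δ0 b=1 clk=0 c=1 a=0
t4.Δ1 b=1 clk=1 c=1 a=0
t4.Δ2 b=0 clk=1 c=1 a=0
t4.Δ3 b=0 clk=1 c=0 a=1
t4.Δ4 b=0 clk=1 c=1 a=1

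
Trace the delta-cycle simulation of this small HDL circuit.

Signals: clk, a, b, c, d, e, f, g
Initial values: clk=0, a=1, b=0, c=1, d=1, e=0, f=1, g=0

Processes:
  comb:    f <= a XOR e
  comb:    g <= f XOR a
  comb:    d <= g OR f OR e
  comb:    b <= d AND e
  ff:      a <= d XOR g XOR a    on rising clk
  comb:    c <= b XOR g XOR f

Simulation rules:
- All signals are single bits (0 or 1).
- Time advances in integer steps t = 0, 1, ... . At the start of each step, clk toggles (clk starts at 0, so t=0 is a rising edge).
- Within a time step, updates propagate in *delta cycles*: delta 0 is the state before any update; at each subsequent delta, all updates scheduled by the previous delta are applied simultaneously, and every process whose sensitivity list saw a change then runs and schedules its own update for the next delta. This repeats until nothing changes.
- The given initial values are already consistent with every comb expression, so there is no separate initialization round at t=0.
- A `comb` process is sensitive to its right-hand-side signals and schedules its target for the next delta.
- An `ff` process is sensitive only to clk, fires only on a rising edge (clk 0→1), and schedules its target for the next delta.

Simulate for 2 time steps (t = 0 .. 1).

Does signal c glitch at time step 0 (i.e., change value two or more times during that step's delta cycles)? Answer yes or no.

no

t0.Δ0 f=1 a=1 clk=0 g=0 e=0 d=1 b=0 c=1
t0.Δ1 f=1 a=1 clk=1 g=0 e=0 d=1 b=0 c=1
t0.Δ2 f=1 a=0 clk=1 g=0 e=0 d=1 b=0 c=1
t0.Δ3 f=0 a=0 clk=1 g=1 e=0 d=1 b=0 c=1
t0.Δ4 f=0 a=0 clk=1 g=0 e=0 d=1 b=0 c=1
t0.Δ5 f=0 a=0 clk=1 g=0 e=0 d=0 b=0 c=0
t1.Δ0 f=0 a=0 clk=1 g=0 e=0 d=0 b=0 c=0
t1.Δ1 f=0 a=0 clk=0 g=0 e=0 d=0 b=0 c=0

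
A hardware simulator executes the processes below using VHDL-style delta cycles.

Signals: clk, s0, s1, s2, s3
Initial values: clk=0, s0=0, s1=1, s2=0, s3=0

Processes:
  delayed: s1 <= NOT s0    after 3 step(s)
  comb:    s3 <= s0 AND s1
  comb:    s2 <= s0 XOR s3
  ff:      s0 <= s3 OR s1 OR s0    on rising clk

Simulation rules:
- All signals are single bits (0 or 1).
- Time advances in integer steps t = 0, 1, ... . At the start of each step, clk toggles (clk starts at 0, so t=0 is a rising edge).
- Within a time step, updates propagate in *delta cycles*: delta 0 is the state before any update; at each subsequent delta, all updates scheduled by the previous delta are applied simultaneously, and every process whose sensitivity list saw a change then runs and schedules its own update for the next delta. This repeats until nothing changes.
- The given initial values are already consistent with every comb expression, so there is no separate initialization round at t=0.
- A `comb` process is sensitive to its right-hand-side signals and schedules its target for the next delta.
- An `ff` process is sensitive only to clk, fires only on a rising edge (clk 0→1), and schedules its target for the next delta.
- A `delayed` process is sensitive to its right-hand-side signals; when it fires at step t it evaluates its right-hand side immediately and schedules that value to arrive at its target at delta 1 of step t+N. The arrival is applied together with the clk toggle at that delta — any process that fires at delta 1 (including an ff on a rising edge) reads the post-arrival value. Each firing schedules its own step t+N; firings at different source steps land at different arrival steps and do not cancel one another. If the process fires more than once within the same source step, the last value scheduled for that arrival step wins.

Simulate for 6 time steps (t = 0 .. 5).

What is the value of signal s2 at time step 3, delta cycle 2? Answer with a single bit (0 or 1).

0

[bits: clk,s1,s0,s2,s3]
t=0: Δ0=01000 Δ1=11000 Δ2=11100 Δ3=11111 Δ4=11101 | 4Δ
t=1: Δ0=11101 Δ1=01101 | 1Δ
t=2: Δ0=01101 Δ1=11101 | 1Δ
t=3: Δ0=11101 Δ1=00101 Δ2=00100 Δ3=00110 | 3Δ
t=4: Δ0=00110 Δ1=10110 | 1Δ
t=5: Δ0=10110 Δ1=00110 | 1Δ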